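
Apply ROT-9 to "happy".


Word: "happy"
Shift: 9
Each letter → (letter + shift) mod 26:
  'h' (7) + 9 = 16 → 'q'
  'a' (0) + 9 = 9 → 'j'
  'p' (15) + 9 = 24 → 'y'
  'p' (15) + 9 = 24 → 'y'
  'y' (24) + 9 = 7 → 'h'
Result = "qjyyh"


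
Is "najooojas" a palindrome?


Word: "najooojas"
Reversed: "sajooojan"
Forward == Backward? najooojas != sajooojan
Palindrome = No


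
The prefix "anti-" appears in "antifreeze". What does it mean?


Prefix: anti-
As in: antifreeze -> anti- + freeze
Meaning = against


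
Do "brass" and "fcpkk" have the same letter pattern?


Pattern of "brass": [0, 1, 2, 3, 3]
Pattern of "fcpkk": [0, 1, 2, 3, 3]
Patterns match
Same pattern = Yes


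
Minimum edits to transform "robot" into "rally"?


Word 1: "robot" (length 5)
Word 2: "rally" (length 5)
One optimal edit sequence (insert/delete/substitute each cost 1):
  1. keep 'r'
  2. substitute 'o' -> 'a'  (+1)
  3. substitute 'b' -> 'l'  (+1)
  4. substitute 'o' -> 'l'  (+1)
  5. substitute 't' -> 'y'  (+1)
Total edit operations: 4
Edit distance = 4


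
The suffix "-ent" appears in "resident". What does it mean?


Suffix: -ent
As in: resident -> reside + -ent, with a spelling change
Meaning = one who / that which


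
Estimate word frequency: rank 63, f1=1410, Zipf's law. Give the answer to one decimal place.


Zipf's law: f(r) = f(1) / r
f(1) = 1410
f(63) = 1410 / 63
= 22.4 occurrences


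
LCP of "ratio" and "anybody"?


Word 1: "ratio"
Word 2: "anybody"
Comparing from start:
  Pos 0: 'r' != 'a' (stop)
LCP = "" (length 0)


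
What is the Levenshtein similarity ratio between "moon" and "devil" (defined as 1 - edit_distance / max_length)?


Word 1: "moon" (length 4)
Word 2: "devil" (length 5)
One optimal edit sequence:
  1. insert 'd'  (+1)
  2. substitute 'm' -> 'e'  (+1)
  3. substitute 'o' -> 'v'  (+1)
  4. substitute 'o' -> 'i'  (+1)
  5. substitute 'n' -> 'l'  (+1)
Edit distance = 5
Max length = max(4, 5) = 5
Similarity = 1 - 5/5
= 0.0000


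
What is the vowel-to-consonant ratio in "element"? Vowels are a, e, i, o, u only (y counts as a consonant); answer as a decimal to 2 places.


Word: "element"
Vowels (a,e,i,o,u): 3
Consonants: 4
Ratio = 3/4
= 0.75


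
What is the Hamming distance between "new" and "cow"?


Comparing character by character (same length = 3):
  Pos 0: 'n' vs 'c' !=
  Pos 1: 'e' vs 'o' !=
  Pos 2: 'w' vs 'w' =
Hamming distance = 2


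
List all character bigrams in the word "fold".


Word: "fold" (length 4)
Number of bigrams = 4 - 2 + 1 = 3
  Position 0: "fo"
  Position 1: "ol"
  Position 2: "ld"
Bigrams = "fo", "ol", "ld"


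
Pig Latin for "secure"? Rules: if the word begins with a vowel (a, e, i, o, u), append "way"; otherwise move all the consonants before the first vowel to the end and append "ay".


Word: "secure"
Starts with consonant(s) → move to end, add 'ay'
Consonant cluster: "s"
Pig Latin = "ecuresay"


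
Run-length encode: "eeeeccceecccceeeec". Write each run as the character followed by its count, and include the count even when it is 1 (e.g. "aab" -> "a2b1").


String: "eeeeccceecccceeeec"
Scanning for consecutive runs:
  'e' x 4
  'c' x 3
  'e' x 2
  'c' x 4
  'e' x 4
  'c' x 1
RLE = "e4c3e2c4e4c1"


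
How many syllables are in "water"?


Word: "water"
Syllable breakdown: wa-ter
Counting: 2 parts
= 2 syllables


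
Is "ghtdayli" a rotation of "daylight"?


Word: "daylight", Candidate: "ghtdayli"
Method: check if candidate is substring of word+word
"daylightdaylight" contains "ghtdayli"? Yes
Is rotation = Yes


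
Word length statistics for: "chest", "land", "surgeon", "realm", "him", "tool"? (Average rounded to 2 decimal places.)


Lengths: "chest"=5, "land"=4, "surgeon"=7, "realm"=5, "him"=3, "tool"=4
Sum = 28, Count = 6
Average = 28/6 = 4.67
= avg=4.67, min=3, max=7


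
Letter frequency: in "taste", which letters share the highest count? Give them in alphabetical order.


Word: "taste"
Letter counts:
  'a': 1
  'e': 1
  's': 1
  't': 2
Maximum count = 2
Most frequent = 't' (2 times each)


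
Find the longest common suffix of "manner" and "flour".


Word 1: "manner"
Word 2: "flour"
Comparing from end:
  Pos -1: 'r' == 'r'
  Pos -2: 'e' != 'u' (stop)
LCS = "r" (length 1)


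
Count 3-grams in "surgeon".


Word: "surgeon" (length 7)
Number of 3-grams = length - 3 + 1 = 7 - 3 + 1
= 5


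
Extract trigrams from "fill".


Word: "fill" (length 4)
Number of trigrams = 4 - 3 + 1 = 2
  Position 0: "fil"
  Position 1: "ill"
Trigrams = "fil", "ill"


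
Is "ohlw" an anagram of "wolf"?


Word 1: "wolf" → sorted: flow
Word 2: "ohlw" → sorted: hlow
Same letters? flow != hlow
Anagram = No


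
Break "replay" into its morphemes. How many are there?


Word: "replay"
Morphemes: re- / play
Each morpheme carries meaning
= 2 morphemes


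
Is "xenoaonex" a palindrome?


Word: "xenoaonex"
Reversed: "xenoaonex"
Forward == Backward? xenoaonex == xenoaonex
Palindrome = Yes


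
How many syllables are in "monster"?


Word: "monster"
Syllable breakdown: mon-ster
Counting: 2 parts
= 2 syllables


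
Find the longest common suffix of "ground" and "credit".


Word 1: "ground"
Word 2: "credit"
Comparing from end:
  Pos -1: 'd' != 't' (stop)
LCS = "" (length 0)


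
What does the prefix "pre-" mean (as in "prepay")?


Prefix: pre-
As in: prepay -> pre- + pay
Meaning = before


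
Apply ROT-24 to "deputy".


Word: "deputy"
Shift: 24
Each letter → (letter + shift) mod 26:
  'd' (3) + 24 = 1 → 'b'
  'e' (4) + 24 = 2 → 'c'
  'p' (15) + 24 = 13 → 'n'
  'u' (20) + 24 = 18 → 's'
  't' (19) + 24 = 17 → 'r'
  'y' (24) + 24 = 22 → 'w'
Result = "bcnsrw"


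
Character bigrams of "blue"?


Word: "blue" (length 4)
Number of bigrams = 4 - 2 + 1 = 3
  Position 0: "bl"
  Position 1: "lu"
  Position 2: "ue"
Bigrams = "bl", "lu", "ue"


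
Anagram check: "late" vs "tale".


Word 1: "late" → sorted: aelt
Word 2: "tale" → sorted: aelt
Same letters? aelt == aelt
Anagram = Yes


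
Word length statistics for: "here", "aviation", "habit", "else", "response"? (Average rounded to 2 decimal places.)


Lengths: "here"=4, "aviation"=8, "habit"=5, "else"=4, "response"=8
Sum = 29, Count = 5
Average = 29/5 = 5.80
= avg=5.80, min=4, max=8


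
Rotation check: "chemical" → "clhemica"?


Word: "chemical", Candidate: "clhemica"
Method: check if candidate is substring of word+word
"chemicalchemical" contains "clhemica"? No
Is rotation = No


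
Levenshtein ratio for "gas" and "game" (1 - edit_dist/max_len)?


Word 1: "gas" (length 3)
Word 2: "game" (length 4)
One optimal edit sequence:
  1. keep 'g'
  2. keep 'a'
  3. insert 'm'  (+1)
  4. substitute 's' -> 'e'  (+1)
Edit distance = 2
Max length = max(3, 4) = 4
Similarity = 1 - 2/4
= 0.5000


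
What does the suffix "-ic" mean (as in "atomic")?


Suffix: -ic
As in: atomic -> atom + -ic
Meaning = relating to


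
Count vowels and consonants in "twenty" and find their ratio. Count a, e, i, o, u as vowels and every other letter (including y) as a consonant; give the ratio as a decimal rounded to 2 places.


Word: "twenty"
Vowels (a,e,i,o,u): 1
Consonants: 5
Ratio = 1/5
= 0.20


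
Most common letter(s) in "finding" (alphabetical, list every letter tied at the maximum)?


Word: "finding"
Letter counts:
  'd': 1
  'f': 1
  'g': 1
  'i': 2
  'n': 2
Maximum count = 2
Most frequent = 'i', 'n' (2 times each)


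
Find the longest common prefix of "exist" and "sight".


Word 1: "exist"
Word 2: "sight"
Comparing from start:
  Pos 0: 'e' != 's' (stop)
LCP = "" (length 0)


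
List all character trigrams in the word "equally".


Word: "equally" (length 7)
Number of trigrams = 7 - 3 + 1 = 5
  Position 0: "equ"
  Position 1: "qua"
  Position 2: "ual"
  Position 3: "all"
  Position 4: "lly"
Trigrams = "equ", "qua", "ual", "all", "lly"


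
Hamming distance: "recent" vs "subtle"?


Comparing character by character (same length = 6):
  Pos 0: 'r' vs 's' !=
  Pos 1: 'e' vs 'u' !=
  Pos 2: 'c' vs 'b' !=
  Pos 3: 'e' vs 't' !=
  Pos 4: 'n' vs 'l' !=
  Pos 5: 't' vs 'e' !=
Hamming distance = 6


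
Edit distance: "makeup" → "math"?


Word 1: "makeup" (length 6)
Word 2: "math" (length 4)
One optimal edit sequence (insert/delete/substitute each cost 1):
  1. keep 'm'
  2. keep 'a'
  3. delete 'k'  (+1)
  4. delete 'e'  (+1)
  5. substitute 'u' -> 't'  (+1)
  6. substitute 'p' -> 'h'  (+1)
Total edit operations: 4
Edit distance = 4


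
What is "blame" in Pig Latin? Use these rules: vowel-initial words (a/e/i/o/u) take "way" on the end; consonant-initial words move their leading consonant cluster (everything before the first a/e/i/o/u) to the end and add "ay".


Word: "blame"
Starts with consonant(s) → move to end, add 'ay'
Consonant cluster: "bl"
Pig Latin = "ameblay"


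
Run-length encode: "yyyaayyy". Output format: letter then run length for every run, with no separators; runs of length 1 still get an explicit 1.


String: "yyyaayyy"
Scanning for consecutive runs:
  'y' x 3
  'a' x 2
  'y' x 3
RLE = "y3a2y3"


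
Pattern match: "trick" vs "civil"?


Pattern of "trick": [0, 1, 2, 3, 4]
Pattern of "civil": [0, 1, 2, 1, 3]
Patterns do not match
Same pattern = No


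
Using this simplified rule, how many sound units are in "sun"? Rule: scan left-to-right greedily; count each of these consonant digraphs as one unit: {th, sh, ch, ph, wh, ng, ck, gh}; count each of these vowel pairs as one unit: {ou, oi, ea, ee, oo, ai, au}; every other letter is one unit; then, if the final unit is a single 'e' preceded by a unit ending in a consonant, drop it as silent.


Word: "sun" (3 letters)
Left-to-right scan:
  1. 's' (letter)
  2. 'u' (letter)
  3. 'n' (letter)
Units from scan: 3
Sound units = 3 units


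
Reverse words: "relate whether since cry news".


Original: "relate whether since cry news"
Words (1..n): relate | whether | since | cry | news
Reversed (n..1): news | cry | since | whether | relate
Result = "news cry since whether relate"


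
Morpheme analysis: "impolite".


Word: "impolite"
Morphemes: im- | polite
Each morpheme carries meaning
= 2 morphemes


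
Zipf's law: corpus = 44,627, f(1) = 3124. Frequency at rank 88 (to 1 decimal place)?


Zipf's law: f(r) = f(1) / r
f(1) = 3124
f(88) = 3124 / 88
= 35.5 occurrences


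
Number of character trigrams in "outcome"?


Word: "outcome" (length 7)
Number of 3-grams = length - 3 + 1 = 7 - 3 + 1
= 5


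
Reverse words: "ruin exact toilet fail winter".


Original: "ruin exact toilet fail winter"
Words (1..n): ruin | exact | toilet | fail | winter
Reversed (n..1): winter | fail | toilet | exact | ruin
Result = "winter fail toilet exact ruin"


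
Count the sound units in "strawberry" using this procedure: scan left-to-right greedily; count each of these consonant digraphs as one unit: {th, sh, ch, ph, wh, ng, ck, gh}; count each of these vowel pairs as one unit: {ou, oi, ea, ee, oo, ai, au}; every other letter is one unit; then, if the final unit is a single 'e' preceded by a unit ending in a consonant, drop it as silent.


Word: "strawberry" (10 letters)
Left-to-right scan:
  1. 's' (letter)
  2. 't' (letter)
  3. 'r' (letter)
  4. 'a' (letter)
  5. 'w' (letter)
  6. 'b' (letter)
  7. 'e' (letter)
  8. 'r' (letter)
  9. 'r' (letter)
  10. 'y' (letter)
Units from scan: 10
Sound units = 10 units


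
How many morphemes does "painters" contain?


Word: "painters"
Morphemes: paint + -er + -s
Each morpheme carries meaning
= 3 morphemes


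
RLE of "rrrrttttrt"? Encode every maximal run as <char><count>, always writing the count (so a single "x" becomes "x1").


String: "rrrrttttrt"
Scanning for consecutive runs:
  'r' x 4
  't' x 4
  'r' x 1
  't' x 1
RLE = "r4t4r1t1"


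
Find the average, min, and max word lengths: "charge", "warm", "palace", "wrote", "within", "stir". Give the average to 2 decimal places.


Lengths: "charge"=6, "warm"=4, "palace"=6, "wrote"=5, "within"=6, "stir"=4
Sum = 31, Count = 6
Average = 31/6 = 5.17
= avg=5.17, min=4, max=6


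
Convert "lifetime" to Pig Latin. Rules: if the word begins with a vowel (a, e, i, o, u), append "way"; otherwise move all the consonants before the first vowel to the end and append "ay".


Word: "lifetime"
Starts with consonant(s) → move to end, add 'ay'
Consonant cluster: "l"
Pig Latin = "ifetimelay"


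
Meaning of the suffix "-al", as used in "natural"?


Suffix: -al
Example: natural = nature + -al, with a spelling change
Meaning = relating to


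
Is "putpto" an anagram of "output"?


Word 1: "output" → sorted: opttuu
Word 2: "putpto" → sorted: oppttu
Same letters? opttuu != oppttu
Anagram = No


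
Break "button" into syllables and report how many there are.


Word: "button"
Syllable breakdown: but · ton
Counting: 2 parts
= 2 syllables


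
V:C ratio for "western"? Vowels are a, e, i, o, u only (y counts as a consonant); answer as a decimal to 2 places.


Word: "western"
Vowels (a,e,i,o,u): 2
Consonants: 5
Ratio = 2/5
= 0.40


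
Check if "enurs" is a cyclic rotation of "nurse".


Word: "nurse", Candidate: "enurs"
Method: check if candidate is substring of word+word
"nursenurse" contains "enurs"? Yes
Is rotation = Yes


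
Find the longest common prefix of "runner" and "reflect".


Word 1: "runner"
Word 2: "reflect"
Comparing from start:
  Pos 0: 'r' == 'r'
  Pos 1: 'u' != 'e' (stop)
LCP = "r" (length 1)


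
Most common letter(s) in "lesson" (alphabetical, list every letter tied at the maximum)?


Word: "lesson"
Letter counts:
  'e': 1
  'l': 1
  'n': 1
  'o': 1
  's': 2
Maximum count = 2
Most frequent = 's' (2 times each)


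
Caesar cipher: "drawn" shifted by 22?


Word: "drawn"
Shift: 22
Each letter → (letter + shift) mod 26:
  'd' (3) + 22 = 25 → 'z'
  'r' (17) + 22 = 13 → 'n'
  'a' (0) + 22 = 22 → 'w'
  'w' (22) + 22 = 18 → 's'
  'n' (13) + 22 = 9 → 'j'
Result = "znwsj"


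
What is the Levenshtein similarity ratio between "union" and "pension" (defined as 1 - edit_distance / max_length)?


Word 1: "union" (length 5)
Word 2: "pension" (length 7)
One optimal edit sequence:
  1. insert 'p'  (+1)
  2. substitute 'u' -> 'e'  (+1)
  3. keep 'n'
  4. insert 's'  (+1)
  5. keep 'i'
  6. keep 'o'
  7. keep 'n'
Edit distance = 3
Max length = max(5, 7) = 7
Similarity = 1 - 3/7
= 0.5714


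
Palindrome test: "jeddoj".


Word: "jeddoj"
Reversed: "joddej"
Forward == Backward? jeddoj != joddej
Palindrome = No


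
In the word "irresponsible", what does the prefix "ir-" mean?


Prefix: ir-
Example: irresponsible = ir- + responsible
Meaning = not


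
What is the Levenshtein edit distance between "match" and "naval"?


Word 1: "match" (length 5)
Word 2: "naval" (length 5)
One optimal edit sequence (insert/delete/substitute each cost 1):
  1. substitute 'm' -> 'n'  (+1)
  2. keep 'a'
  3. substitute 't' -> 'v'  (+1)
  4. substitute 'c' -> 'a'  (+1)
  5. substitute 'h' -> 'l'  (+1)
Total edit operations: 4
Edit distance = 4


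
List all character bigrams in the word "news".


Word: "news" (length 4)
Number of bigrams = 4 - 2 + 1 = 3
  Position 0: "ne"
  Position 1: "ew"
  Position 2: "ws"
Bigrams = "ne", "ew", "ws"


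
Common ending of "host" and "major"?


Word 1: "host"
Word 2: "major"
Comparing from end:
  Pos -1: 't' != 'r' (stop)
LCS = "" (length 0)


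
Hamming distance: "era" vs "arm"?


Comparing character by character (same length = 3):
  Pos 0: 'e' vs 'a' !=
  Pos 1: 'r' vs 'r' =
  Pos 2: 'a' vs 'm' !=
Hamming distance = 2


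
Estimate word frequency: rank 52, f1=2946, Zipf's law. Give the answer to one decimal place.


Zipf's law: f(r) = f(1) / r
f(1) = 2946
f(52) = 2946 / 52
= 56.7 occurrences


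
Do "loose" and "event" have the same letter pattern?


Pattern of "loose": [0, 1, 1, 2, 3]
Pattern of "event": [0, 1, 0, 2, 3]
Patterns do not match
Same pattern = No


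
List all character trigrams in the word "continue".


Word: "continue" (length 8)
Number of trigrams = 8 - 3 + 1 = 6
  Position 0: "con"
  Position 1: "ont"
  Position 2: "nti"
  Position 3: "tin"
  Position 4: "inu"
  Position 5: "nue"
Trigrams = "con", "ont", "nti", "tin", "inu", "nue"


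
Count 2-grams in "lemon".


Word: "lemon" (length 5)
Number of 2-grams = length - 2 + 1 = 5 - 2 + 1
= 4


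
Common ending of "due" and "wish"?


Word 1: "due"
Word 2: "wish"
Comparing from end:
  Pos -1: 'e' != 'h' (stop)
LCS = "" (length 0)


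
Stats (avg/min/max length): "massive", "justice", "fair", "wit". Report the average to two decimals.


Lengths: "massive"=7, "justice"=7, "fair"=4, "wit"=3
Sum = 21, Count = 4
Average = 21/4 = 5.25
= avg=5.25, min=3, max=7


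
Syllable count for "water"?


Word: "water"
Syllable breakdown: wa · ter
Counting: 2 parts
= 2 syllables


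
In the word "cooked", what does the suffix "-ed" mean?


Suffix: -ed
Example: cooked (cook + -ed)
Meaning = past tense


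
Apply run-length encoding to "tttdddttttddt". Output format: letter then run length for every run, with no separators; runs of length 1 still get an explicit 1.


String: "tttdddttttddt"
Scanning for consecutive runs:
  't' x 3
  'd' x 3
  't' x 4
  'd' x 2
  't' x 1
RLE = "t3d3t4d2t1"


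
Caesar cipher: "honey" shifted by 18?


Word: "honey"
Shift: 18
Each letter → (letter + shift) mod 26:
  'h' (7) + 18 = 25 → 'z'
  'o' (14) + 18 = 6 → 'g'
  'n' (13) + 18 = 5 → 'f'
  'e' (4) + 18 = 22 → 'w'
  'y' (24) + 18 = 16 → 'q'
Result = "zgfwq"


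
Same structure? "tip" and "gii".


Pattern of "tip": [0, 1, 2]
Pattern of "gii": [0, 1, 1]
Patterns do not match
Same pattern = No


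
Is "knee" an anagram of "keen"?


Word 1: "keen" → sorted: eekn
Word 2: "knee" → sorted: eekn
Same letters? eekn == eekn
Anagram = Yes


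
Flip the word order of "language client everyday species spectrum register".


Original: "language client everyday species spectrum register"
Words (1..n): language | client | everyday | species | spectrum | register
Reversed (n..1): register | spectrum | species | everyday | client | language
Result = "register spectrum species everyday client language"


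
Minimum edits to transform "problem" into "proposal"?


Word 1: "problem" (length 7)
Word 2: "proposal" (length 8)
One optimal edit sequence (insert/delete/substitute each cost 1):
  1. keep 'p'
  2. keep 'r'
  3. keep 'o'
  4. insert 'p'  (+1)
  5. substitute 'b' -> 'o'  (+1)
  6. substitute 'l' -> 's'  (+1)
  7. substitute 'e' -> 'a'  (+1)
  8. substitute 'm' -> 'l'  (+1)
Total edit operations: 5
Edit distance = 5


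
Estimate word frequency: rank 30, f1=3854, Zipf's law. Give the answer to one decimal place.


Zipf's law: f(r) = f(1) / r
f(1) = 3854
f(30) = 3854 / 30
= 128.5 occurrences


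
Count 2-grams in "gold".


Word: "gold" (length 4)
Number of 2-grams = length - 2 + 1 = 4 - 2 + 1
= 3


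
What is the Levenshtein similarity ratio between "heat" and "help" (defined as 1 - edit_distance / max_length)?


Word 1: "heat" (length 4)
Word 2: "help" (length 4)
One optimal edit sequence:
  1. keep 'h'
  2. keep 'e'
  3. substitute 'a' -> 'l'  (+1)
  4. substitute 't' -> 'p'  (+1)
Edit distance = 2
Max length = max(4, 4) = 4
Similarity = 1 - 2/4
= 0.5000


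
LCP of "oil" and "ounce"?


Word 1: "oil"
Word 2: "ounce"
Comparing from start:
  Pos 0: 'o' == 'o'
  Pos 1: 'i' != 'u' (stop)
LCP = "o" (length 1)


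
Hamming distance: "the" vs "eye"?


Comparing character by character (same length = 3):
  Pos 0: 't' vs 'e' !=
  Pos 1: 'h' vs 'y' !=
  Pos 2: 'e' vs 'e' =
Hamming distance = 2


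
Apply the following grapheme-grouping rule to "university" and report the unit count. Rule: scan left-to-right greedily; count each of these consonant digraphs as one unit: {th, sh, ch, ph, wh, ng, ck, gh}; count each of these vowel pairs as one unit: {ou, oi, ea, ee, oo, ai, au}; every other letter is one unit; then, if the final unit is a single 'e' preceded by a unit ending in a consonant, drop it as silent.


Word: "university" (10 letters)
Left-to-right scan:
  (1) 'u' (letter)
  (2) 'n' (letter)
  (3) 'i' (letter)
  (4) 'v' (letter)
  (5) 'e' (letter)
  (6) 'r' (letter)
  (7) 's' (letter)
  (8) 'i' (letter)
  (9) 't' (letter)
  (10) 'y' (letter)
Units from scan: 10
Sound units = 10 units


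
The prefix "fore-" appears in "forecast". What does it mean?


Prefix: fore-
Example: forecast = fore- + cast
Meaning = before


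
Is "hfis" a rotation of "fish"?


Word: "fish", Candidate: "hfis"
Method: check if candidate is substring of word+word
"fishfish" contains "hfis"? Yes
Is rotation = Yes


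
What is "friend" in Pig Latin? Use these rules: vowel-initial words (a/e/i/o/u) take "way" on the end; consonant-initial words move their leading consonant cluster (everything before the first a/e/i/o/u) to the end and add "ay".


Word: "friend"
Starts with consonant(s) → move to end, add 'ay'
Consonant cluster: "fr"
Pig Latin = "iendfray"


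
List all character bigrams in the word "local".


Word: "local" (length 5)
Number of bigrams = 5 - 2 + 1 = 4
  Position 0: "lo"
  Position 1: "oc"
  Position 2: "ca"
  Position 3: "al"
Bigrams = "lo", "oc", "ca", "al"


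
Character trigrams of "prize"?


Word: "prize" (length 5)
Number of trigrams = 5 - 3 + 1 = 3
  Position 0: "pri"
  Position 1: "riz"
  Position 2: "ize"
Trigrams = "pri", "riz", "ize"


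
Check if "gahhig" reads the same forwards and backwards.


Word: "gahhig"
Reversed: "gihhag"
Forward == Backward? gahhig != gihhag
Palindrome = No


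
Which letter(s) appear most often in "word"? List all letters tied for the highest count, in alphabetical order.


Word: "word"
Letter counts:
  'd': 1
  'o': 1
  'r': 1
  'w': 1
Maximum count = 1
Most frequent = 'd', 'o', 'r', 'w' (1 time each)


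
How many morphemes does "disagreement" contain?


Word: "disagreement"
Morphemes: dis- / agree / -ment
Each morpheme carries meaning
= 3 morphemes


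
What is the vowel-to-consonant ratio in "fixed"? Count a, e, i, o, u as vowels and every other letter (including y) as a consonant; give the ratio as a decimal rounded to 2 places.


Word: "fixed"
Vowels (a,e,i,o,u): 2
Consonants: 3
Ratio = 2/3
= 0.67


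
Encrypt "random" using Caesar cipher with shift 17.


Word: "random"
Shift: 17
Each letter → (letter + shift) mod 26:
  'r' (17) + 17 = 8 → 'i'
  'a' (0) + 17 = 17 → 'r'
  'n' (13) + 17 = 4 → 'e'
  'd' (3) + 17 = 20 → 'u'
  'o' (14) + 17 = 5 → 'f'
  'm' (12) + 17 = 3 → 'd'
Result = "ireufd"


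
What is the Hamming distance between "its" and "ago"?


Comparing character by character (same length = 3):
  Pos 0: 'i' vs 'a' !=
  Pos 1: 't' vs 'g' !=
  Pos 2: 's' vs 'o' !=
Hamming distance = 3


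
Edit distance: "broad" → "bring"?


Word 1: "broad" (length 5)
Word 2: "bring" (length 5)
One optimal edit sequence (insert/delete/substitute each cost 1):
  1. keep 'b'
  2. keep 'r'
  3. substitute 'o' -> 'i'  (+1)
  4. substitute 'a' -> 'n'  (+1)
  5. substitute 'd' -> 'g'  (+1)
Total edit operations: 3
Edit distance = 3


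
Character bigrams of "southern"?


Word: "southern" (length 8)
Number of bigrams = 8 - 2 + 1 = 7
  Position 0: "so"
  Position 1: "ou"
  Position 2: "ut"
  Position 3: "th"
  Position 4: "he"
  Position 5: "er"
  Position 6: "rn"
Bigrams = "so", "ou", "ut", "th", "he", "er", "rn"


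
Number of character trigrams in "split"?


Word: "split" (length 5)
Number of 3-grams = length - 3 + 1 = 5 - 3 + 1
= 3


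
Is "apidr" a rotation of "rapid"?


Word: "rapid", Candidate: "apidr"
Method: check if candidate is substring of word+word
"rapidrapid" contains "apidr"? Yes
Is rotation = Yes


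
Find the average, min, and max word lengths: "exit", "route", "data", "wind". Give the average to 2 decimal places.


Lengths: "exit"=4, "route"=5, "data"=4, "wind"=4
Sum = 17, Count = 4
Average = 17/4 = 4.25
= avg=4.25, min=4, max=5


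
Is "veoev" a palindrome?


Word: "veoev"
Reversed: "veoev"
Forward == Backward? veoev == veoev
Palindrome = Yes


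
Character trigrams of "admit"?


Word: "admit" (length 5)
Number of trigrams = 5 - 3 + 1 = 3
  Position 0: "adm"
  Position 1: "dmi"
  Position 2: "mit"
Trigrams = "adm", "dmi", "mit"


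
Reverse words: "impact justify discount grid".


Original: "impact justify discount grid"
Words (1..n): impact | justify | discount | grid
Reversed (n..1): grid | discount | justify | impact
Result = "grid discount justify impact"


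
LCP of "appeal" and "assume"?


Word 1: "appeal"
Word 2: "assume"
Comparing from start:
  Pos 0: 'a' == 'a'
  Pos 1: 'p' != 's' (stop)
LCP = "a" (length 1)


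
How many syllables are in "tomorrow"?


Word: "tomorrow"
Syllable breakdown: to / mor / row
Counting: 3 parts
= 3 syllables


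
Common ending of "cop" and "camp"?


Word 1: "cop"
Word 2: "camp"
Comparing from end:
  Pos -1: 'p' == 'p'
  Pos -2: 'o' != 'm' (stop)
LCS = "p" (length 1)


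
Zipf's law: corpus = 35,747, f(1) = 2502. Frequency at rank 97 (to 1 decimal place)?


Zipf's law: f(r) = f(1) / r
f(1) = 2502
f(97) = 2502 / 97
= 25.8 occurrences


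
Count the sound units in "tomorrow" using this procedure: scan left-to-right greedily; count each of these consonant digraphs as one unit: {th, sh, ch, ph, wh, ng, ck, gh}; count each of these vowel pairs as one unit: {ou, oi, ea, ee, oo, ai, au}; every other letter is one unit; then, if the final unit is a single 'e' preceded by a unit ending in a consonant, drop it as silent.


Word: "tomorrow" (8 letters)
Left-to-right scan:
  [1] 't' (letter)
  [2] 'o' (letter)
  [3] 'm' (letter)
  [4] 'o' (letter)
  [5] 'r' (letter)
  [6] 'r' (letter)
  [7] 'o' (letter)
  [8] 'w' (letter)
Units from scan: 8
Sound units = 8 units


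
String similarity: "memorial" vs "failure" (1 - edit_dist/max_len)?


Word 1: "memorial" (length 8)
Word 2: "failure" (length 7)
One optimal edit sequence:
  1. delete 'm'  (+1)
  2. substitute 'e' -> 'f'  (+1)
  3. substitute 'm' -> 'a'  (+1)
  4. substitute 'o' -> 'i'  (+1)
  5. substitute 'r' -> 'l'  (+1)
  6. substitute 'i' -> 'u'  (+1)
  7. substitute 'a' -> 'r'  (+1)
  8. substitute 'l' -> 'e'  (+1)
Edit distance = 8
Max length = max(8, 7) = 8
Similarity = 1 - 8/8
= 0.0000


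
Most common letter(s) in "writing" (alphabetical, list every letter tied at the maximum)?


Word: "writing"
Letter counts:
  'g': 1
  'i': 2
  'n': 1
  'r': 1
  't': 1
  'w': 1
Maximum count = 2
Most frequent = 'i' (2 times each)


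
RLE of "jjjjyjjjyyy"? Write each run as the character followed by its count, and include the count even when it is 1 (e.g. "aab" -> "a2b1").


String: "jjjjyjjjyyy"
Scanning for consecutive runs:
  'j' x 4
  'y' x 1
  'j' x 3
  'y' x 3
RLE = "j4y1j3y3"


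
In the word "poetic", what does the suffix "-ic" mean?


Suffix: -ic
As in: poetic -> poet + -ic
Meaning = relating to


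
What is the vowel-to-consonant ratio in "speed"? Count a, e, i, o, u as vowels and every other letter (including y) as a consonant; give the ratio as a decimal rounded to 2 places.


Word: "speed"
Vowels (a,e,i,o,u): 2
Consonants: 3
Ratio = 2/3
= 0.67


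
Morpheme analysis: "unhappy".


Word: "unhappy"
Morphemes: un- | happy
Each morpheme carries meaning
= 2 morphemes


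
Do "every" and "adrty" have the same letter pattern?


Pattern of "every": [0, 1, 0, 2, 3]
Pattern of "adrty": [0, 1, 2, 3, 4]
Patterns do not match
Same pattern = No


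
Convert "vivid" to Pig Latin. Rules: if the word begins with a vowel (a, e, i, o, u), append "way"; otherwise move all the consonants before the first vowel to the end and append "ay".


Word: "vivid"
Starts with consonant(s) → move to end, add 'ay'
Consonant cluster: "v"
Pig Latin = "ividvay"


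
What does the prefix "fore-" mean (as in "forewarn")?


Prefix: fore-
Example: forewarn (fore- + warn)
Meaning = before


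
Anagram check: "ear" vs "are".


Word 1: "ear" → sorted: aer
Word 2: "are" → sorted: aer
Same letters? aer == aer
Anagram = Yes


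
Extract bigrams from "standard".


Word: "standard" (length 8)
Number of bigrams = 8 - 2 + 1 = 7
  Position 0: "st"
  Position 1: "ta"
  Position 2: "an"
  Position 3: "nd"
  Position 4: "da"
  Position 5: "ar"
  Position 6: "rd"
Bigrams = "st", "ta", "an", "nd", "da", "ar", "rd"


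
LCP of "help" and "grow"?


Word 1: "help"
Word 2: "grow"
Comparing from start:
  Pos 0: 'h' != 'g' (stop)
LCP = "" (length 0)


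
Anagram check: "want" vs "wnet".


Word 1: "want" → sorted: antw
Word 2: "wnet" → sorted: entw
Same letters? antw != entw
Anagram = No


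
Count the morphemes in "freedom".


Word: "freedom"
Morphemes: free / -dom
Each morpheme carries meaning
= 2 morphemes


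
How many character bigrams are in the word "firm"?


Word: "firm" (length 4)
Number of 2-grams = length - 2 + 1 = 4 - 2 + 1
= 3


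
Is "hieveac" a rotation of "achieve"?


Word: "achieve", Candidate: "hieveac"
Method: check if candidate is substring of word+word
"achieveachieve" contains "hieveac"? Yes
Is rotation = Yes


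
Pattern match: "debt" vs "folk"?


Pattern of "debt": [0, 1, 2, 3]
Pattern of "folk": [0, 1, 2, 3]
Patterns match
Same pattern = Yes


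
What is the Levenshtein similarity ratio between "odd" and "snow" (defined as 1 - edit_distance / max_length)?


Word 1: "odd" (length 3)
Word 2: "snow" (length 4)
One optimal edit sequence:
  1. insert 's'  (+1)
  2. substitute 'o' -> 'n'  (+1)
  3. substitute 'd' -> 'o'  (+1)
  4. substitute 'd' -> 'w'  (+1)
Edit distance = 4
Max length = max(3, 4) = 4
Similarity = 1 - 4/4
= 0.0000


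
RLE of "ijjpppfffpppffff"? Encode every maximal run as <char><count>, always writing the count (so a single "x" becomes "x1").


String: "ijjpppfffpppffff"
Scanning for consecutive runs:
  'i' x 1
  'j' x 2
  'p' x 3
  'f' x 3
  'p' x 3
  'f' x 4
RLE = "i1j2p3f3p3f4"


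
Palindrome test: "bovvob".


Word: "bovvob"
Reversed: "bovvob"
Forward == Backward? bovvob == bovvob
Palindrome = Yes


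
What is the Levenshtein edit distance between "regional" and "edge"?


Word 1: "regional" (length 8)
Word 2: "edge" (length 4)
One optimal edit sequence (insert/delete/substitute each cost 1):
  1. delete 'r'  (+1)
  2. keep 'e'
  3. delete 'g'  (+1)
  4. delete 'i'  (+1)
  5. delete 'o'  (+1)
  6. substitute 'n' -> 'd'  (+1)
  7. substitute 'a' -> 'g'  (+1)
  8. substitute 'l' -> 'e'  (+1)
Total edit operations: 7
Edit distance = 7


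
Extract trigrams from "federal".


Word: "federal" (length 7)
Number of trigrams = 7 - 3 + 1 = 5
  Position 0: "fed"
  Position 1: "ede"
  Position 2: "der"
  Position 3: "era"
  Position 4: "ral"
Trigrams = "fed", "ede", "der", "era", "ral"


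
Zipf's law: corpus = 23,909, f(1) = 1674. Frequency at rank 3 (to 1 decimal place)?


Zipf's law: f(r) = f(1) / r
f(1) = 1674
f(3) = 1674 / 3
= 558.0 occurrences


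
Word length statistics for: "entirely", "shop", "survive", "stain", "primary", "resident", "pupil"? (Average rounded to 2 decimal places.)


Lengths: "entirely"=8, "shop"=4, "survive"=7, "stain"=5, "primary"=7, "resident"=8, "pupil"=5
Sum = 44, Count = 7
Average = 44/7 = 6.29
= avg=6.29, min=4, max=8


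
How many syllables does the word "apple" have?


Word: "apple"
Syllable breakdown: ap · ple
Counting: 2 parts
= 2 syllables


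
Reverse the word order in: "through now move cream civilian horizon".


Original: "through now move cream civilian horizon"
Words (1..n): through | now | move | cream | civilian | horizon
Reversed (n..1): horizon | civilian | cream | move | now | through
Result = "horizon civilian cream move now through"


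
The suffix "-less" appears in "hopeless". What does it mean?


Suffix: -less
Example: hopeless = hope + -less
Meaning = without


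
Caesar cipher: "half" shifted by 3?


Word: "half"
Shift: 3
Each letter → (letter + shift) mod 26:
  'h' (7) + 3 = 10 → 'k'
  'a' (0) + 3 = 3 → 'd'
  'l' (11) + 3 = 14 → 'o'
  'f' (5) + 3 = 8 → 'i'
Result = "kdoi"


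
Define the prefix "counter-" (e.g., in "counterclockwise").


Prefix: counter-
Example: counterclockwise = counter- + clockwise
Meaning = against / opposite


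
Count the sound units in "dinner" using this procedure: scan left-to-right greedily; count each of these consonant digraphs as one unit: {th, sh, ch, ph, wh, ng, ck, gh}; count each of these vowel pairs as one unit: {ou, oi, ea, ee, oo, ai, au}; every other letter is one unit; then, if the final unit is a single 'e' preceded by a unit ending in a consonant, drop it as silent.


Word: "dinner" (6 letters)
Left-to-right scan:
  1. 'd' (letter)
  2. 'i' (letter)
  3. 'n' (letter)
  4. 'n' (letter)
  5. 'e' (letter)
  6. 'r' (letter)
Units from scan: 6
Sound units = 6 units


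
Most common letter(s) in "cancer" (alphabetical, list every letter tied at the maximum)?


Word: "cancer"
Letter counts:
  'a': 1
  'c': 2
  'e': 1
  'n': 1
  'r': 1
Maximum count = 2
Most frequent = 'c' (2 times each)


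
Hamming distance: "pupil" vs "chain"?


Comparing character by character (same length = 5):
  Pos 0: 'p' vs 'c' !=
  Pos 1: 'u' vs 'h' !=
  Pos 2: 'p' vs 'a' !=
  Pos 3: 'i' vs 'i' =
  Pos 4: 'l' vs 'n' !=
Hamming distance = 4


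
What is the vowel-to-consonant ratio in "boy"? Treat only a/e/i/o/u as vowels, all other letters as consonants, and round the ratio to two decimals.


Word: "boy"
Vowels (a,e,i,o,u): 1
Consonants: 2
Ratio = 1/2
= 0.50


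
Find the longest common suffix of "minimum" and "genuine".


Word 1: "minimum"
Word 2: "genuine"
Comparing from end:
  Pos -1: 'm' != 'e' (stop)
LCS = "" (length 0)


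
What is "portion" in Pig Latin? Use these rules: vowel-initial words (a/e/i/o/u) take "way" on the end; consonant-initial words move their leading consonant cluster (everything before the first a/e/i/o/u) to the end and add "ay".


Word: "portion"
Starts with consonant(s) → move to end, add 'ay'
Consonant cluster: "p"
Pig Latin = "ortionpay"


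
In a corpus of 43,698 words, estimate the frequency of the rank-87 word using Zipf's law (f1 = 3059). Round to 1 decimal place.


Zipf's law: f(r) = f(1) / r
f(1) = 3059
f(87) = 3059 / 87
= 35.2 occurrences


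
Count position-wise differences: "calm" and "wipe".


Comparing character by character (same length = 4):
  Pos 0: 'c' vs 'w' !=
  Pos 1: 'a' vs 'i' !=
  Pos 2: 'l' vs 'p' !=
  Pos 3: 'm' vs 'e' !=
Hamming distance = 4


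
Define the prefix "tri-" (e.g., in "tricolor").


Prefix: tri-
As in: tricolor -> tri- + color
Meaning = three


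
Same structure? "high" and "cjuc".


Pattern of "high": [0, 1, 2, 0]
Pattern of "cjuc": [0, 1, 2, 0]
Patterns match
Same pattern = Yes


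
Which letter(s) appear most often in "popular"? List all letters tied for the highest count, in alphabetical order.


Word: "popular"
Letter counts:
  'a': 1
  'l': 1
  'o': 1
  'p': 2
  'r': 1
  'u': 1
Maximum count = 2
Most frequent = 'p' (2 times each)


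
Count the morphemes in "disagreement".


Word: "disagreement"
Morphemes: dis- / agree / -ment
Each morpheme carries meaning
= 3 morphemes


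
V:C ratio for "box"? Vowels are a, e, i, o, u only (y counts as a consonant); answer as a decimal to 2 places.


Word: "box"
Vowels (a,e,i,o,u): 1
Consonants: 2
Ratio = 1/2
= 0.50


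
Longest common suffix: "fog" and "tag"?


Word 1: "fog"
Word 2: "tag"
Comparing from end:
  Pos -1: 'g' == 'g'
  Pos -2: 'o' != 'a' (stop)
LCS = "g" (length 1)


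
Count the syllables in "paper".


Word: "paper"
Syllable breakdown: pa / per
Counting: 2 parts
= 2 syllables


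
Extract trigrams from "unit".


Word: "unit" (length 4)
Number of trigrams = 4 - 3 + 1 = 2
  Position 0: "uni"
  Position 1: "nit"
Trigrams = "uni", "nit"


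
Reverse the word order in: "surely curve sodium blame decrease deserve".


Original: "surely curve sodium blame decrease deserve"
Words (1..n): surely | curve | sodium | blame | decrease | deserve
Reversed (n..1): deserve | decrease | blame | sodium | curve | surely
Result = "deserve decrease blame sodium curve surely"


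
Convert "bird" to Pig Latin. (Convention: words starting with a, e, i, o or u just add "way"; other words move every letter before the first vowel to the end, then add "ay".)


Word: "bird"
Starts with consonant(s) → move to end, add 'ay'
Consonant cluster: "b"
Pig Latin = "irdbay"


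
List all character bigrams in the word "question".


Word: "question" (length 8)
Number of bigrams = 8 - 2 + 1 = 7
  Position 0: "qu"
  Position 1: "ue"
  Position 2: "es"
  Position 3: "st"
  Position 4: "ti"
  Position 5: "io"
  Position 6: "on"
Bigrams = "qu", "ue", "es", "st", "ti", "io", "on"


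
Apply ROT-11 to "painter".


Word: "painter"
Shift: 11
Each letter → (letter + shift) mod 26:
  'p' (15) + 11 = 0 → 'a'
  'a' (0) + 11 = 11 → 'l'
  'i' (8) + 11 = 19 → 't'
  'n' (13) + 11 = 24 → 'y'
  't' (19) + 11 = 4 → 'e'
  'e' (4) + 11 = 15 → 'p'
  'r' (17) + 11 = 2 → 'c'
Result = "altyepc"


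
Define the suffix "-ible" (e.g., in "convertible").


Suffix: -ible
As in: convertible -> convert + -ible
Meaning = capable of


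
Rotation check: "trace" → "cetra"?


Word: "trace", Candidate: "cetra"
Method: check if candidate is substring of word+word
"tracetrace" contains "cetra"? Yes
Is rotation = Yes


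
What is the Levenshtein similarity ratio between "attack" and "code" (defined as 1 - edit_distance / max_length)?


Word 1: "attack" (length 6)
Word 2: "code" (length 4)
One optimal edit sequence:
  1. delete 'a'  (+1)
  2. delete 't'  (+1)
  3. substitute 't' -> 'c'  (+1)
  4. substitute 'a' -> 'o'  (+1)
  5. substitute 'c' -> 'd'  (+1)
  6. substitute 'k' -> 'e'  (+1)
Edit distance = 6
Max length = max(6, 4) = 6
Similarity = 1 - 6/6
= 0.0000


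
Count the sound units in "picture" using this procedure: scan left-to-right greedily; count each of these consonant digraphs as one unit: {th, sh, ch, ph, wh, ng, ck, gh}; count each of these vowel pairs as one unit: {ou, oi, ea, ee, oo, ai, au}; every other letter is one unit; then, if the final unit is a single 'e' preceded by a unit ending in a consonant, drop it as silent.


Word: "picture" (7 letters)
Left-to-right scan:
  1. 'p' (letter)
  2. 'i' (letter)
  3. 'c' (letter)
  4. 't' (letter)
  5. 'u' (letter)
  6. 'r' (letter)
  7. 'e' (letter)
Units from scan: 7
Final unit is 'e' after a consonant -> drop as silent (-1)
Sound units = 6 units


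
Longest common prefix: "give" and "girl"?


Word 1: "give"
Word 2: "girl"
Comparing from start:
  Pos 0: 'g' == 'g'
  Pos 1: 'i' == 'i'
  Pos 2: 'v' != 'r' (stop)
LCP = "gi" (length 2)


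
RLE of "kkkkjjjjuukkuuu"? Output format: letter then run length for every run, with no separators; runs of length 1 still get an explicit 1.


String: "kkkkjjjjuukkuuu"
Scanning for consecutive runs:
  'k' x 4
  'j' x 4
  'u' x 2
  'k' x 2
  'u' x 3
RLE = "k4j4u2k2u3"


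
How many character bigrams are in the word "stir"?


Word: "stir" (length 4)
Number of 2-grams = length - 2 + 1 = 4 - 2 + 1
= 3


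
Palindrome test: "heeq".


Word: "heeq"
Reversed: "qeeh"
Forward == Backward? heeq != qeeh
Palindrome = No


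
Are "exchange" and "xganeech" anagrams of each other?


Word 1: "exchange" → sorted: aceeghnx
Word 2: "xganeech" → sorted: aceeghnx
Same letters? aceeghnx == aceeghnx
Anagram = Yes


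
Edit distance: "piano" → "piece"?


Word 1: "piano" (length 5)
Word 2: "piece" (length 5)
One optimal edit sequence (insert/delete/substitute each cost 1):
  1. keep 'p'
  2. keep 'i'
  3. substitute 'a' -> 'e'  (+1)
  4. substitute 'n' -> 'c'  (+1)
  5. substitute 'o' -> 'e'  (+1)
Total edit operations: 3
Edit distance = 3
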